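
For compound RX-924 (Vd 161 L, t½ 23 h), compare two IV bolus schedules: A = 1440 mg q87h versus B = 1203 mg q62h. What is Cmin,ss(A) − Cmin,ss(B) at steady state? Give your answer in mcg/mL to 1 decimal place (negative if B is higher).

Regimen A: f = (1/2)^(87/23) ≈ 0.0727; Cmin,ss = (1440/161)·f/(1−f) ≈ 0.701 mcg/mL.
Regimen B: f = (1/2)^(62/23) ≈ 0.1544; Cmin,ss = (1203/161)·f/(1−f) ≈ 1.364 mcg/mL.
Difference ≈ 0.701 − 1.364 ≈ -0.663 mcg/mL.

-0.7 mcg/mL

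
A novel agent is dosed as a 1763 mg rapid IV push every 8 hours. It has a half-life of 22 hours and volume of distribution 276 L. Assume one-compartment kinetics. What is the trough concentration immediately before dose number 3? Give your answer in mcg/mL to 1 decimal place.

8.8 mcg/mL

f = (1/2)^(τ/t½) = (1/2)^(8/22) ≈ 0.7772.
C₀ = D/Vd = 1763/276 ≈ 6.388 mcg/mL.
Before the 3rd dose, 2 doses have been given. Superposition: Cmin = C₀·(f + f²).
≈ 6.388 × (0.7772 + 0.6040) ≈ 6.388 × 1.3812 ≈ 8.823 mcg/mL.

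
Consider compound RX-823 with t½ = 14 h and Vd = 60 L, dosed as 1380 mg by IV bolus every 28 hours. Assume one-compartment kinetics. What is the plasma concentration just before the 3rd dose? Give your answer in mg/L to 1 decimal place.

f = (1/2)^(τ/t½) = (1/2)^(28/14) ≈ 0.2500.
C₀ = D/Vd = 1380/60 ≈ 23.000 mg/L.
Before the 3rd dose, 2 doses have been given. Superposition: Cmin = C₀·(f + f²).
≈ 23.000 × (0.2500 + 0.0625) ≈ 23.000 × 0.3125 ≈ 7.188 mg/L.

7.2 mg/L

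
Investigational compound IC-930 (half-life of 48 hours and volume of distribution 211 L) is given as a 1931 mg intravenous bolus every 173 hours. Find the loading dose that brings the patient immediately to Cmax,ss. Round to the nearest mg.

f = (1/2)^(173/48) ≈ 0.082231; accumulation ratio R = 1/(1−f) ≈ 1.08960.
Loading dose to hit Cmax,ss on first dose: D_load = D_maint·R ≈ 1931 × 1.08960 ≈ 2104.02 mg.

2104 mg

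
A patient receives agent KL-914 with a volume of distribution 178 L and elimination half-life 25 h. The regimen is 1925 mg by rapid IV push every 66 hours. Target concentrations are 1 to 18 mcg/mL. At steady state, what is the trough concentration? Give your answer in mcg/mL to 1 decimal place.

2.1 mcg/mL

k = ln2/t½ = ln2/25 ≈ 0.027726 h⁻¹; fraction remaining f = e^(−kτ) = e^(−0.027726×66) ≈ 0.1604.
Accumulation ratio R = 1/(1 − f) ≈ 1/0.8396 ≈ 1.1910.
Each bolus raises the concentration by D/Vd = 1925/178 ≈ 10.815 mcg/mL.
Cmax,ss = C₀/(1 − f) ≈ 10.815/0.8396 ≈ 12.881 mcg/mL.
Steady-state trough Cmin,ss = Cmax,ss·f ≈ 12.881 × 0.1604 ≈ 2.066 mcg/mL.
Trough 2.1 mcg/mL vs MEC 1 mcg/mL: adequate.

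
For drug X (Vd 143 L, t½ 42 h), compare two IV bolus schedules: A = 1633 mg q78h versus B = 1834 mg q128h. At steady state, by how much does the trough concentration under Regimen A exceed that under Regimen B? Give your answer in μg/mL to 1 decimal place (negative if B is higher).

2.6 μg/mL

Regimen A: f = (1/2)^(78/42) ≈ 0.2760; Cmin,ss = (1633/143)·f/(1−f) ≈ 4.353 μg/mL.
Regimen B: f = (1/2)^(128/42) ≈ 0.1209; Cmin,ss = (1834/143)·f/(1−f) ≈ 1.764 μg/mL.
Difference ≈ 4.353 − 1.764 ≈ 2.589 μg/mL.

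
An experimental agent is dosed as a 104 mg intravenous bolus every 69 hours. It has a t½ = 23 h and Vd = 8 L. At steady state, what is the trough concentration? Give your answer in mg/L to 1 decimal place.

The dosing interval is 3 half-lives, so f = 2^(−3) = 0.125.
At steady state, R = 1/(1 − 0.125) = 8/7.
Single-dose peak C₀ = D/Vd = 104/8 = 13 mg/L.
Steady-state peak Cmax,ss = C₀·R = 13 × 8/7 ≈ 14.857 mg/L.
Steady-state trough Cmin,ss = Cmax,ss·f ≈ 14.857 × 0.125 ≈ 1.857 mg/L.

1.9 mg/L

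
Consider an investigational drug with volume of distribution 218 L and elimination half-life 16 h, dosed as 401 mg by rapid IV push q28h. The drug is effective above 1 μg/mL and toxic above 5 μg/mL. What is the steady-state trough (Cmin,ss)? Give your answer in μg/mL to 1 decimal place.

Over one 28-h interval, 28/16 ≈ 1.75 half-lives elapse, leaving f ≈ 0.2973 of each dose.
Single-dose peak C₀ = D/Vd = 401/218 ≈ 1.839 μg/mL.
Steady-state trough Cmin,ss = C₀·f/(1−f) ≈ 1.839 × 0.2973/0.7027 ≈ 0.778 μg/mL.
Trough 0.8 μg/mL vs MEC 1 μg/mL: subtherapeutic.

0.8 μg/mL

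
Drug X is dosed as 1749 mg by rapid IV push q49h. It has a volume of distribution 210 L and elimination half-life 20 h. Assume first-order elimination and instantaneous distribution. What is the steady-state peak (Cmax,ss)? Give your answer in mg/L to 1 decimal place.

10.2 mg/L

k = ln2/t½ = ln2/20 ≈ 0.034657 h⁻¹; fraction remaining f = e^(−kτ) = e^(−0.034657×49) ≈ 0.1830.
At steady state, accumulation factor R = 1/(1 − e^(−kτ)) ≈ 1.2240.
Single-dose peak C₀ = D/Vd = 1749/210 ≈ 8.329 mg/L.
Steady-state peak Cmax,ss = C₀·R ≈ 8.329 × 1.2240 ≈ 10.195 mg/L.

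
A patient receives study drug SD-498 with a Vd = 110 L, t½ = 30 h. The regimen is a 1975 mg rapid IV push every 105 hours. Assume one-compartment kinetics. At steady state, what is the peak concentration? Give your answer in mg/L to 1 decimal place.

k = ln2/t½ = ln2/30 ≈ 0.023105 h⁻¹; fraction remaining f = e^(−kτ) = e^(−0.023105×105) ≈ 0.0884.
Accumulation ratio R = 1/(1 − f) ≈ 1/0.9116 ≈ 1.0970.
Single-dose peak C₀ = D/Vd = 1975/110 ≈ 17.955 mg/L.
Steady-state peak Cmax,ss = C₀·R ≈ 17.955 × 1.0970 ≈ 19.697 mg/L.

19.7 mg/L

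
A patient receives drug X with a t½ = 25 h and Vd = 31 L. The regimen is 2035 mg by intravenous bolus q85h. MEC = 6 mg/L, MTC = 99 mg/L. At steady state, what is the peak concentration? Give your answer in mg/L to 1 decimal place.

72.5 mg/L

k = ln2/t½ = ln2/25 ≈ 0.027726 h⁻¹; fraction remaining f = e^(−kτ) = e^(−0.027726×85) ≈ 0.0947.
Accumulation ratio R = 1/(1 − f) ≈ 1/0.9053 ≈ 1.1046.
Each bolus raises the concentration by D/Vd = 2035/31 ≈ 65.645 mg/L.
Steady-state peak Cmax,ss = C₀·R ≈ 65.645 × 1.1046 ≈ 72.511 mg/L.
Peak 72.5 mg/L vs MTC 99 mg/L: below toxic threshold.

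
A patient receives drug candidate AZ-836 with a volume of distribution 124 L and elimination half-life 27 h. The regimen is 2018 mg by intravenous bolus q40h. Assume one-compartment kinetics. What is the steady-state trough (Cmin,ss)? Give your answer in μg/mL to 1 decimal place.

9.1 μg/mL

τ/t½ = 40/27 ≈ 1.4815, so fraction remaining f = (1/2)^(40/27) ≈ 0.3581.
At steady state, accumulation factor R = 1/(1 − e^(−kτ)) ≈ 1.5579.
Each bolus raises the concentration by D/Vd = 2018/124 ≈ 16.274 μg/mL.
Steady-state peak Cmax,ss = C₀·R ≈ 16.274 × 1.5579 ≈ 25.353 μg/mL.
One interval later, Cmin,ss = Cmax,ss·e^(−kτ) ≈ 25.353 × 0.3581 ≈ 9.079 μg/mL.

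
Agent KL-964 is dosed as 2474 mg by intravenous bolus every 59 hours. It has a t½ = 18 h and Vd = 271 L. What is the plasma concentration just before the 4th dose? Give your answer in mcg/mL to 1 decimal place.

1.0 mcg/mL

f = (1/2)^(τ/t½) = (1/2)^(59/18) ≈ 0.1031.
C₀ = D/Vd = 2474/271 ≈ 9.129 mcg/mL.
Before the 4th dose, 3 doses have been given. Superposition: Cmin = C₀·(f + f² + … + f^3).
≈ 9.129 × (0.1031 + 0.0106 + 0.0011) ≈ 9.129 × 0.1148 ≈ 1.048 mcg/mL.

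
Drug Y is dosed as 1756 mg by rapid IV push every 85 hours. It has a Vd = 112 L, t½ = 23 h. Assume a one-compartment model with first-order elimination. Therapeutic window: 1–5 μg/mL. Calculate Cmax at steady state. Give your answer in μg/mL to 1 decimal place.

17.0 μg/mL

τ/t½ = 85/23 ≈ 3.6957, so fraction remaining f = (1/2)^(85/23) ≈ 0.0772.
Accumulation ratio R = 1/(1 − f) ≈ 1/0.9228 ≈ 1.0837.
Single-dose peak C₀ = D/Vd = 1756/112 ≈ 15.679 μg/mL.
Cmax,ss = C₀/(1 − f) ≈ 15.679/0.9228 ≈ 16.991 μg/mL.
Peak 17.0 μg/mL vs MTC 5 μg/mL: exceeds toxic threshold.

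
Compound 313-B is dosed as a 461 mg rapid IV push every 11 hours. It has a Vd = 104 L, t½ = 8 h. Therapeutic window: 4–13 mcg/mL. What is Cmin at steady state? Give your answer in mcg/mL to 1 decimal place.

Over one 11-h interval, 11/8 ≈ 1.375 half-lives elapse, leaving f ≈ 0.3856 of each dose.
Accumulation ratio R = 1/(1 − f) ≈ 1/0.6144 ≈ 1.6276.
Single-dose peak C₀ = D/Vd = 461/104 ≈ 4.433 mcg/mL.
Steady-state peak Cmax,ss = C₀·R ≈ 4.433 × 1.6276 ≈ 7.215 mcg/mL.
Steady-state trough Cmin,ss = Cmax,ss·f ≈ 7.215 × 0.3856 ≈ 2.782 mcg/mL.
Trough 2.8 mcg/mL vs MEC 4 mcg/mL: subtherapeutic.

2.8 mcg/mL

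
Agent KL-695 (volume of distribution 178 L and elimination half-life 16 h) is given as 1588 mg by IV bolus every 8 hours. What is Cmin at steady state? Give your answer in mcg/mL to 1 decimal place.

21.5 mcg/mL

τ/t½ = 8/16 ≈ 0.5, so fraction remaining f = (1/2)^(8/16) ≈ 0.7071.
Each bolus raises the concentration by D/Vd = 1588/178 ≈ 8.921 mcg/mL.
Steady-state trough Cmin,ss = C₀·f/(1−f) ≈ 8.921 × 0.7071/0.2929 ≈ 21.536 mcg/mL.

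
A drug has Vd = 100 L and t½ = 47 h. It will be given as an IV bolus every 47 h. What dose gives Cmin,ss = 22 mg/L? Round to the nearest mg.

τ/t½ = 47/47 ≈ 1, so f = (1/2)^(47/47) ≈ 0.500000.
Cmin,ss = (D/Vd)·f/(1−f), so D = Cmin,ss·Vd·(1−f)/f.
D = 22 × 100 × (1−f)/f ≈ 22 × 100 × 1.00000 ≈ 2200.00 mg.

2200 mg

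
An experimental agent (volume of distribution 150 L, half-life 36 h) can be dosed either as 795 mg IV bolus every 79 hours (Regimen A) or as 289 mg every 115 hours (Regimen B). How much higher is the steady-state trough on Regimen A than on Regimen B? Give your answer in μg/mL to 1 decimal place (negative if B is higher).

Regimen A: f = (1/2)^(79/36) ≈ 0.2185; Cmin,ss = (795/150)·f/(1−f) ≈ 1.482 μg/mL.
Regimen B: f = (1/2)^(115/36) ≈ 0.1092; Cmin,ss = (289/150)·f/(1−f) ≈ 0.236 μg/mL.
Difference ≈ 1.482 − 0.236 ≈ 1.246 μg/mL.

1.2 μg/mL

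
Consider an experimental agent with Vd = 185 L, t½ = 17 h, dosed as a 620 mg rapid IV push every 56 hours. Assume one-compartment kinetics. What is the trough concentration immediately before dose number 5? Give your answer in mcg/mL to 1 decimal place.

f = (1/2)^(τ/t½) = (1/2)^(56/17) ≈ 0.1019.
C₀ = D/Vd = 620/185 ≈ 3.351 mcg/mL.
Before the 5th dose, 4 doses have been given. Superposition: Cmin = C₀·(f + f² + … + f^4).
≈ 3.351 × (0.1019 + 0.0104 + 0.0011 + 0.0001) ≈ 3.351 × 0.1135 ≈ 0.380 mcg/mL.

0.4 mcg/mL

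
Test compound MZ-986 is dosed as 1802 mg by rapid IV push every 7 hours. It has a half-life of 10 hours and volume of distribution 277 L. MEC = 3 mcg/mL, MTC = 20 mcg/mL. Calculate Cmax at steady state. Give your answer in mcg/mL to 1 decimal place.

k = ln2/t½ = ln2/10 ≈ 0.069315 h⁻¹; fraction remaining f = e^(−kτ) = e^(−0.069315×7) ≈ 0.6156.
Accumulation ratio R = 1/(1 − f) ≈ 1/0.3844 ≈ 2.6015.
Each bolus raises the concentration by D/Vd = 1802/277 ≈ 6.505 mcg/mL.
Cmax,ss = C₀/(1 − f) ≈ 6.505/0.3844 ≈ 16.922 mcg/mL.
Peak 16.9 mcg/mL vs MTC 20 mcg/mL: below toxic threshold.

16.9 mcg/mL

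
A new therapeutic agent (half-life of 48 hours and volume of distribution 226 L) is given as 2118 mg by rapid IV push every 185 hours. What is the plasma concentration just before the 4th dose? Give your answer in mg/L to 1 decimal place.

f = (1/2)^(τ/t½) = (1/2)^(185/48) ≈ 0.0691.
C₀ = D/Vd = 2118/226 ≈ 9.372 mg/L.
Before the 4th dose, 3 doses have been given. Superposition: Cmin = C₀·(f + f² + … + f^3).
≈ 9.372 × (0.0691 + 0.0048 + 0.0003) ≈ 9.372 × 0.0742 ≈ 0.695 mg/L.

0.7 mg/L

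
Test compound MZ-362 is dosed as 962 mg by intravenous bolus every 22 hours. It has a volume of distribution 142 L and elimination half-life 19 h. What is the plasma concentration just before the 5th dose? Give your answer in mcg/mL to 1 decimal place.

f = (1/2)^(τ/t½) = (1/2)^(22/19) ≈ 0.4482.
C₀ = D/Vd = 962/142 ≈ 6.775 mcg/mL.
Before the 5th dose, 4 doses have been given. Superposition: Cmin = C₀·(f + f² + … + f^4).
≈ 6.775 × (0.4482 + 0.2009 + 0.0900 + 0.0404) ≈ 6.775 × 0.7795 ≈ 5.281 mcg/mL.

5.3 mcg/mL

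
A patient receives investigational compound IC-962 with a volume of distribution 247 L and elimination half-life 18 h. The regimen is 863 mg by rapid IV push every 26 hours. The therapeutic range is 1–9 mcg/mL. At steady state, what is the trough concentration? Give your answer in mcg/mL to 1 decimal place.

Over one 26-h interval, 26/18 ≈ 1.4444 half-lives elapse, leaving f ≈ 0.3674 of each dose.
At steady state, accumulation factor R = 1/(1 − e^(−kτ)) ≈ 1.5808.
Each bolus raises the concentration by D/Vd = 863/247 ≈ 3.494 mcg/mL.
Cmax,ss = C₀/(1 − f) ≈ 3.494/0.6326 ≈ 5.523 mcg/mL.
Steady-state trough Cmin,ss = Cmax,ss·f ≈ 5.523 × 0.3674 ≈ 2.029 mcg/mL.
Trough 2.0 mcg/mL vs MEC 1 mcg/mL: adequate.

2.0 mcg/mL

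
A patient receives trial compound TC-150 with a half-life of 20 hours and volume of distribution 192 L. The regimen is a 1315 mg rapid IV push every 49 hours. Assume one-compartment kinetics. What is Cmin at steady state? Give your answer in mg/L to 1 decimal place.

τ/t½ = 49/20 ≈ 2.45, so fraction remaining f = (1/2)^(49/20) ≈ 0.1830.
Accumulation ratio R = 1/(1 − f) ≈ 1/0.8170 ≈ 1.2240.
Each bolus raises the concentration by D/Vd = 1315/192 ≈ 6.849 mg/L.
Cmax,ss = C₀/(1 − f) ≈ 6.849/0.8170 ≈ 8.383 mg/L.
Steady-state trough Cmin,ss = Cmax,ss·f ≈ 8.383 × 0.1830 ≈ 1.534 mg/L.

1.5 mg/L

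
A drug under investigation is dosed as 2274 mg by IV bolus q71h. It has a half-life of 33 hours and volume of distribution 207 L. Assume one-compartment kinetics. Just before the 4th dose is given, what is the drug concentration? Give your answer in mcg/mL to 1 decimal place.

3.2 mcg/mL

f = (1/2)^(τ/t½) = (1/2)^(71/33) ≈ 0.2251.
C₀ = D/Vd = 2274/207 ≈ 10.986 mcg/mL.
Before the 4th dose, 3 doses have been given. Superposition: Cmin = C₀·(f + f² + … + f^3).
≈ 10.986 × (0.2251 + 0.0507 + 0.0114) ≈ 10.986 × 0.2872 ≈ 3.155 mcg/mL.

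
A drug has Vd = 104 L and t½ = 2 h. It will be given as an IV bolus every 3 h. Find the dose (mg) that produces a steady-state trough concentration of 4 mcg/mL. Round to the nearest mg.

761 mg

τ/t½ = 3/2 ≈ 1.5, so f = (1/2)^(3/2) ≈ 0.353553.
Cmin,ss = (D/Vd)·f/(1−f), so D = Cmin,ss·Vd·(1−f)/f.
D = 4 × 104 × (1−f)/f ≈ 4 × 104 × 1.82843 ≈ 760.63 mg.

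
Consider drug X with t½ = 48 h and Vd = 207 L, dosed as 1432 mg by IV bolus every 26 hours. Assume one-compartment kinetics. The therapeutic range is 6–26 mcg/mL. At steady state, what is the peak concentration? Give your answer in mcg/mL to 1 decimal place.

Over one 26-h interval, 26/48 ≈ 0.54167 half-lives elapse, leaving f ≈ 0.6870 of each dose.
At steady state, accumulation factor R = 1/(1 − e^(−kτ)) ≈ 3.1949.
Single-dose peak C₀ = D/Vd = 1432/207 ≈ 6.918 mcg/mL.
Steady-state peak Cmax,ss = C₀·R ≈ 6.918 × 3.1949 ≈ 22.102 mcg/mL.
Peak 22.1 mcg/mL vs MTC 26 mcg/mL: below toxic threshold.

22.1 mcg/mL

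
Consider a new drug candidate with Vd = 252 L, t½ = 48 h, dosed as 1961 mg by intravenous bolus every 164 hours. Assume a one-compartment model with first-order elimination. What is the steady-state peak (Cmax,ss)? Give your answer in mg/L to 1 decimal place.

Over one 164-h interval, 164/48 ≈ 3.4167 half-lives elapse, leaving f ≈ 0.0936 of each dose.
At steady state, accumulation factor R = 1/(1 − e^(−kτ)) ≈ 1.1033.
Single-dose peak C₀ = D/Vd = 1961/252 ≈ 7.782 mg/L.
Steady-state peak Cmax,ss = C₀·R ≈ 7.782 × 1.1033 ≈ 8.586 mg/L.

8.6 mg/L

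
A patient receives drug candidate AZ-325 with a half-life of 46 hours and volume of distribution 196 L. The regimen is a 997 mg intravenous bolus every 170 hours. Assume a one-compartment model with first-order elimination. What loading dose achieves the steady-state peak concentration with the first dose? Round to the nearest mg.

f = (1/2)^(170/46) ≈ 0.077179; accumulation ratio R = 1/(1−f) ≈ 1.08363.
Loading dose to hit Cmax,ss on first dose: D_load = D_maint·R ≈ 997 × 1.08363 ≈ 1080.38 mg.

1080 mg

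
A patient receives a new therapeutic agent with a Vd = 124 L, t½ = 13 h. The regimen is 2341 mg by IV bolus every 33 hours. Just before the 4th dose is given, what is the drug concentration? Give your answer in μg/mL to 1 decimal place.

3.9 μg/mL

f = (1/2)^(τ/t½) = (1/2)^(33/13) ≈ 0.1721.
C₀ = D/Vd = 2341/124 ≈ 18.879 μg/mL.
Before the 4th dose, 3 doses have been given. Superposition: Cmin = C₀·(f + f² + … + f^3).
≈ 18.879 × (0.1721 + 0.0296 + 0.0051) ≈ 18.879 × 0.2068 ≈ 3.904 μg/mL.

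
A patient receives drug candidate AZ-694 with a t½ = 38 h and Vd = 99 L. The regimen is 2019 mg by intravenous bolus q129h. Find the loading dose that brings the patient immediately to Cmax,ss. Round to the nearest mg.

f = (1/2)^(129/38) ≈ 0.095079; accumulation ratio R = 1/(1−f) ≈ 1.10507.
Loading dose to hit Cmax,ss on first dose: D_load = D_maint·R ≈ 2019 × 1.10507 ≈ 2231.14 mg.

2231 mg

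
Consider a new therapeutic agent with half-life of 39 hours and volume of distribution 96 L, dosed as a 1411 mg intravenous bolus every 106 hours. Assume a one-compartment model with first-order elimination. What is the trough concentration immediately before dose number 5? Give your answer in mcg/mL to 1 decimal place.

f = (1/2)^(τ/t½) = (1/2)^(106/39) ≈ 0.1520.
C₀ = D/Vd = 1411/96 ≈ 14.698 mcg/mL.
Before the 5th dose, 4 doses have been given. Superposition: Cmin = C₀·(f + f² + … + f^4).
≈ 14.698 × (0.1520 + 0.0231 + 0.0035 + 0.0005) ≈ 14.698 × 0.1791 ≈ 2.632 mcg/mL.

2.6 mcg/mL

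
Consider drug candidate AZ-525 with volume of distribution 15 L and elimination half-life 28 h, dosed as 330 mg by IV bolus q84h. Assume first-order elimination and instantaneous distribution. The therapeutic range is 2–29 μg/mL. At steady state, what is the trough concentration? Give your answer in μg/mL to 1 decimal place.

3.1 μg/mL

τ = 84 h = 3 half-lives, so f = (1/2)^3 = 0.125.
At steady state, R = 1/(1 − 0.125) = 8/7.
Single-dose peak C₀ = D/Vd = 330/15 = 22 μg/mL.
Steady-state peak Cmax,ss = C₀·R = 22 × 8/7 ≈ 25.143 μg/mL.
Steady-state trough Cmin,ss = Cmax,ss·f ≈ 25.143 × 0.125 ≈ 3.143 μg/mL.
Trough 3.1 μg/mL vs MEC 2 μg/mL: adequate.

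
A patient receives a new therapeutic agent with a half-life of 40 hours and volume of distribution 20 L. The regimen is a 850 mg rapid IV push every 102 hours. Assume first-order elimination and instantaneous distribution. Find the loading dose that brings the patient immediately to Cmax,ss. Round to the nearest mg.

1025 mg

f = (1/2)^(102/40) ≈ 0.170755; accumulation ratio R = 1/(1−f) ≈ 1.20592.
Loading dose to hit Cmax,ss on first dose: D_load = D_maint·R ≈ 850 × 1.20592 ≈ 1025.03 mg.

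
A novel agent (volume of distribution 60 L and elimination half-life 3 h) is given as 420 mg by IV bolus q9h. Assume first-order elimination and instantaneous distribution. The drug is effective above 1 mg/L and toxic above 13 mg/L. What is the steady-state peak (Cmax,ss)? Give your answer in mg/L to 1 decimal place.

8.0 mg/L

The dosing interval is 3 half-lives, so f = 2^(−3) = 0.125.
Accumulation ratio R = 1/(1 − f) = 1/0.875 = 8/7.
Single-dose peak C₀ = D/Vd = 420/60 = 7 mg/L.
Steady-state peak Cmax,ss = C₀·R = 7 × 8/7 ≈ 8.000 mg/L.
Peak 8.0 mg/L vs MTC 13 mg/L: below toxic threshold.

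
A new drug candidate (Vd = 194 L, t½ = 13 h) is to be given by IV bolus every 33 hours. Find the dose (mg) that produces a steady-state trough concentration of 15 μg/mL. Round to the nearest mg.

τ/t½ = 33/13 ≈ 2.5385, so f = (1/2)^(33/13) ≈ 0.172126.
Cmin,ss = (D/Vd)·f/(1−f), so D = Cmin,ss·Vd·(1−f)/f.
D = 15 × 194 × (1−f)/f ≈ 15 × 194 × 4.80970 ≈ 13996.23 mg.

13996 mg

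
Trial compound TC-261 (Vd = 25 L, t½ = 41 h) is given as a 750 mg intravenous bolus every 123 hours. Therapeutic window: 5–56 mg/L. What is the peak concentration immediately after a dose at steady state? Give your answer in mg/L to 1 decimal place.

34.3 mg/L

The dosing interval is 3 half-lives, so f = 2^(−3) = 0.125.
At steady state, R = 1/(1 − 0.125) = 8/7.
Single-dose peak C₀ = D/Vd = 750/25 = 30 mg/L.
Steady-state peak Cmax,ss = C₀·R = 30 × 8/7 ≈ 34.286 mg/L.
Peak 34.3 mg/L vs MTC 56 mg/L: below toxic threshold.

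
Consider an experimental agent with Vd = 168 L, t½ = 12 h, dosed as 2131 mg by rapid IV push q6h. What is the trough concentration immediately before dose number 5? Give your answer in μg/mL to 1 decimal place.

23.0 μg/mL

f = (1/2)^(τ/t½) = (1/2)^(6/12) ≈ 0.7071.
C₀ = D/Vd = 2131/168 ≈ 12.685 μg/mL.
Before the 5th dose, 4 doses have been given. Superposition: Cmin = C₀·(f + f² + … + f^4).
≈ 12.685 × (0.7071 + 0.5000 + 0.3535 + 0.2500) ≈ 12.685 × 1.8106 ≈ 22.967 μg/mL.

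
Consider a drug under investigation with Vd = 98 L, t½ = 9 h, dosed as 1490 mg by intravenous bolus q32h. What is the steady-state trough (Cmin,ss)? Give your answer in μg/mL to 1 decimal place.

1.4 μg/mL

Over one 32-h interval, 32/9 ≈ 3.5556 half-lives elapse, leaving f ≈ 0.0850 of each dose.
Single-dose peak C₀ = D/Vd = 1490/98 ≈ 15.204 μg/mL.
Steady-state trough Cmin,ss = C₀·f/(1−f) ≈ 15.204 × 0.0850/0.9150 ≈ 1.412 μg/mL.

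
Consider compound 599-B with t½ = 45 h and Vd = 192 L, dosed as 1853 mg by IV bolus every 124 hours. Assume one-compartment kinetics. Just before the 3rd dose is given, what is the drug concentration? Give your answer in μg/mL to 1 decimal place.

f = (1/2)^(τ/t½) = (1/2)^(124/45) ≈ 0.1481.
C₀ = D/Vd = 1853/192 ≈ 9.651 μg/mL.
Before the 3rd dose, 2 doses have been given. Superposition: Cmin = C₀·(f + f²).
≈ 9.651 × (0.1481 + 0.0219) ≈ 9.651 × 0.1700 ≈ 1.641 μg/mL.

1.6 μg/mL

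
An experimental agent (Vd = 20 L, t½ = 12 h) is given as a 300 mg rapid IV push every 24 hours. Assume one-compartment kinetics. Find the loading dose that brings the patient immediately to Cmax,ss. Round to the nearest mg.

400 mg

f = (1/2)^(24/12) ≈ 0.250000; accumulation ratio R = 1/(1−f) ≈ 1.33333.
Loading dose to hit Cmax,ss on first dose: D_load = D_maint·R ≈ 300 × 1.33333 ≈ 400.00 mg.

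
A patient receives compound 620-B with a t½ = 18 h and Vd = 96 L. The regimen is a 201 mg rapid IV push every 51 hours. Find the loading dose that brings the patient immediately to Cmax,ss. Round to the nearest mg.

234 mg

f = (1/2)^(51/18) ≈ 0.140308; accumulation ratio R = 1/(1−f) ≈ 1.16321.
Loading dose to hit Cmax,ss on first dose: D_load = D_maint·R ≈ 201 × 1.16321 ≈ 233.81 mg.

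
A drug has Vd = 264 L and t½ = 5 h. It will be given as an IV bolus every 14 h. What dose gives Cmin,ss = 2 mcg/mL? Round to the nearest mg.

τ/t½ = 14/5 ≈ 2.8, so f = (1/2)^(14/5) ≈ 0.143587.
Cmin,ss = (D/Vd)·f/(1−f), so D = Cmin,ss·Vd·(1−f)/f.
D = 2 × 264 × (1−f)/f ≈ 2 × 264 × 5.96442 ≈ 3149.21 mg.

3149 mg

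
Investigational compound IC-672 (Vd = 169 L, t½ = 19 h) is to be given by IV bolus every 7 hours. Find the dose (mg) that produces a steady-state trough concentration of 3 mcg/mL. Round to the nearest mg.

148 mg

τ/t½ = 7/19 ≈ 0.36842, so f = (1/2)^(7/19) ≈ 0.774630.
Cmin,ss = (D/Vd)·f/(1−f), so D = Cmin,ss·Vd·(1−f)/f.
D = 3 × 169 × (1−f)/f ≈ 3 × 169 × 0.29094 ≈ 147.51 mg.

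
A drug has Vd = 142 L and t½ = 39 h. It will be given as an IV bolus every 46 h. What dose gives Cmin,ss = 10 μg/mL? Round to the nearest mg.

1796 mg

τ/t½ = 46/39 ≈ 1.1795, so f = (1/2)^(46/39) ≈ 0.441508.
Cmin,ss = (D/Vd)·f/(1−f), so D = Cmin,ss·Vd·(1−f)/f.
D = 10 × 142 × (1−f)/f ≈ 10 × 142 × 1.26496 ≈ 1796.24 mg.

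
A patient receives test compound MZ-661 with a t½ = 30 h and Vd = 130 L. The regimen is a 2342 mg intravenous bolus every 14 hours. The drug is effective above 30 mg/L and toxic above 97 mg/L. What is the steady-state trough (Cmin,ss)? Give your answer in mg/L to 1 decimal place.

47.2 mg/L

τ/t½ = 14/30 ≈ 0.46667, so fraction remaining f = (1/2)^(14/30) ≈ 0.7236.
Each bolus raises the concentration by D/Vd = 2342/130 ≈ 18.015 mg/L.
Steady-state trough Cmin,ss = C₀·f/(1−f) ≈ 18.015 × 0.7236/0.2764 ≈ 47.162 mg/L.
Trough 47.2 mg/L vs MEC 30 mg/L: adequate.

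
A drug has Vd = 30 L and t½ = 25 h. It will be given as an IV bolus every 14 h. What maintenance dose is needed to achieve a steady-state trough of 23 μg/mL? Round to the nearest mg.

327 mg

τ/t½ = 14/25 ≈ 0.56, so f = (1/2)^(14/25) ≈ 0.678302.
Cmin,ss = (D/Vd)·f/(1−f), so D = Cmin,ss·Vd·(1−f)/f.
D = 23 × 30 × (1−f)/f ≈ 23 × 30 × 0.47427 ≈ 327.25 mg.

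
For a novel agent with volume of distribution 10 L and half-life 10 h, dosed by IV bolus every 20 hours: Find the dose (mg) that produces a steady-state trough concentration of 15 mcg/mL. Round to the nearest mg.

τ/t½ = 20/10 ≈ 2, so f = (1/2)^(20/10) ≈ 0.250000.
Cmin,ss = (D/Vd)·f/(1−f), so D = Cmin,ss·Vd·(1−f)/f.
D = 15 × 10 × (1−f)/f ≈ 15 × 10 × 3.00000 ≈ 450.00 mg.

450 mg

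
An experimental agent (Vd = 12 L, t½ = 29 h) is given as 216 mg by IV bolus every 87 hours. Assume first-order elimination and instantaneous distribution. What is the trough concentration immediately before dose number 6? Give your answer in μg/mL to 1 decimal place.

2.6 μg/mL

f = (1/2)^(τ/t½) = (1/2)^(87/29) ≈ 0.1250.
C₀ = D/Vd = 216/12 ≈ 18.000 μg/mL.
Before the 6th dose, 5 doses have been given. Superposition: Cmin = C₀·(f + f² + … + f^5).
≈ 18.000 × (0.1250 + 0.0156 + 0.0020 + 0.0002 + 0.0000) ≈ 18.000 × 0.1428 ≈ 2.570 μg/mL.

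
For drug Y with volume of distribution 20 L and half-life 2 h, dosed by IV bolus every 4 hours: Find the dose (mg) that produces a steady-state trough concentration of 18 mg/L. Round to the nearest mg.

τ/t½ = 4/2 ≈ 2, so f = (1/2)^(4/2) ≈ 0.250000.
Cmin,ss = (D/Vd)·f/(1−f), so D = Cmin,ss·Vd·(1−f)/f.
D = 18 × 20 × (1−f)/f ≈ 18 × 20 × 3.00000 ≈ 1080.00 mg.

1080 mg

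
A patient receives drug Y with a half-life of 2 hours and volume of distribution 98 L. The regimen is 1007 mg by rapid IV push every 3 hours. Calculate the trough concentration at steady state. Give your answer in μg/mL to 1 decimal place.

k = ln2/t½ = ln2/2 ≈ 0.346574 h⁻¹; fraction remaining f = e^(−kτ) = e^(−0.346574×3) ≈ 0.3536.
Single-dose peak C₀ = D/Vd = 1007/98 ≈ 10.276 μg/mL.
Steady-state trough Cmin,ss = C₀·f/(1−f) ≈ 10.276 × 0.3536/0.6464 ≈ 5.621 μg/mL.

5.6 μg/mL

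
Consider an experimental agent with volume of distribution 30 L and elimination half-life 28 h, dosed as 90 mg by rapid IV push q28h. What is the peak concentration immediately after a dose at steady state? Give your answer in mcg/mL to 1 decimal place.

τ = 28 h = 1 half-life, so f = (1/2)^1 = 0.5.
Accumulation ratio R = 1/(1 − f) = 1/0.5 = 2/1.
Single-dose peak C₀ = D/Vd = 90/30 = 3 mcg/mL.
Steady-state peak Cmax,ss = C₀·R = 3 × 2/1 ≈ 6.000 mcg/mL.

6.0 mcg/mL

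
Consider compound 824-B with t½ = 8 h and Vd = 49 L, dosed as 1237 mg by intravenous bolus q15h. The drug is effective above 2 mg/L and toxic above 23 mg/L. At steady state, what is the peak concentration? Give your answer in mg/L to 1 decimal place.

34.7 mg/L

τ/t½ = 15/8 ≈ 1.875, so fraction remaining f = (1/2)^(15/8) ≈ 0.2726.
At steady state, accumulation factor R = 1/(1 − e^(−kτ)) ≈ 1.3748.
Each bolus raises the concentration by D/Vd = 1237/49 ≈ 25.245 mg/L.
Cmax,ss = C₀/(1 − f) ≈ 25.245/0.7274 ≈ 34.706 mg/L.
Peak 34.7 mg/L vs MTC 23 mg/L: exceeds toxic threshold.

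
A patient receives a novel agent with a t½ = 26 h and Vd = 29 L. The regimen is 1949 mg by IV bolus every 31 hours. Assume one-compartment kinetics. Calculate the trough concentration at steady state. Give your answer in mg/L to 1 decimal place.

k = ln2/t½ = ln2/26 ≈ 0.026660 h⁻¹; fraction remaining f = e^(−kτ) = e^(−0.026660×31) ≈ 0.4376.
At steady state, accumulation factor R = 1/(1 − e^(−kτ)) ≈ 1.7781.
Each bolus raises the concentration by D/Vd = 1949/29 ≈ 67.207 mg/L.
Steady-state peak Cmax,ss = C₀·R ≈ 67.207 × 1.7781 ≈ 119.501 mg/L.
One interval later, Cmin,ss = Cmax,ss·e^(−kτ) ≈ 119.501 × 0.4376 ≈ 52.294 mg/L.

52.3 mg/L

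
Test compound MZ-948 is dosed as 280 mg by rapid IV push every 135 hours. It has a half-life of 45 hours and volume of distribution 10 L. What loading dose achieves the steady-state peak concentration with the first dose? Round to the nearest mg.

f = (1/2)^(135/45) ≈ 0.125000; accumulation ratio R = 1/(1−f) ≈ 1.14286.
Loading dose to hit Cmax,ss on first dose: D_load = D_maint·R ≈ 280 × 1.14286 ≈ 320.00 mg.

320 mg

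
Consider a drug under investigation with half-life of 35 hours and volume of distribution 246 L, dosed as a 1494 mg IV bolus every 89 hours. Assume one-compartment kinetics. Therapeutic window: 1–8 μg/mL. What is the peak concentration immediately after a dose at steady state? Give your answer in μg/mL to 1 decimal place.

τ/t½ = 89/35 ≈ 2.5429, so fraction remaining f = (1/2)^(89/35) ≈ 0.1716.
At steady state, accumulation factor R = 1/(1 − e^(−kτ)) ≈ 1.2071.
Single-dose peak C₀ = D/Vd = 1494/246 ≈ 6.073 μg/mL.
Steady-state peak Cmax,ss = C₀·R ≈ 6.073 × 1.2071 ≈ 7.331 μg/mL.
Peak 7.3 μg/mL vs MTC 8 μg/mL: below toxic threshold.

7.3 μg/mL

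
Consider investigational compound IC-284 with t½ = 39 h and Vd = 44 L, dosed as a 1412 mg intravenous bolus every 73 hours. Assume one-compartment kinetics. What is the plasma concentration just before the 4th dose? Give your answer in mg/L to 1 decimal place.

11.8 mg/L

f = (1/2)^(τ/t½) = (1/2)^(73/39) ≈ 0.2732.
C₀ = D/Vd = 1412/44 ≈ 32.091 mg/L.
Before the 4th dose, 3 doses have been given. Superposition: Cmin = C₀·(f + f² + … + f^3).
≈ 32.091 × (0.2732 + 0.0746 + 0.0204) ≈ 32.091 × 0.3682 ≈ 11.816 mg/L.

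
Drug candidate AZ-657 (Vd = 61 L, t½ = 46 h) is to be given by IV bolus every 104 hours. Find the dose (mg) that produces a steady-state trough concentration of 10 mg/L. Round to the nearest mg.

τ/t½ = 104/46 ≈ 2.2609, so f = (1/2)^(104/46) ≈ 0.208646.
Cmin,ss = (D/Vd)·f/(1−f), so D = Cmin,ss·Vd·(1−f)/f.
D = 10 × 61 × (1−f)/f ≈ 10 × 61 × 3.79281 ≈ 2313.61 mg.

2314 mg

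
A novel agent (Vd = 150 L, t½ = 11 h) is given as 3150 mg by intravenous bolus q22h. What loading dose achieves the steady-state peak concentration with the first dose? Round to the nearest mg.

f = (1/2)^(22/11) ≈ 0.250000; accumulation ratio R = 1/(1−f) ≈ 1.33333.
Loading dose to hit Cmax,ss on first dose: D_load = D_maint·R ≈ 3150 × 1.33333 ≈ 4199.99 mg.

4200 mg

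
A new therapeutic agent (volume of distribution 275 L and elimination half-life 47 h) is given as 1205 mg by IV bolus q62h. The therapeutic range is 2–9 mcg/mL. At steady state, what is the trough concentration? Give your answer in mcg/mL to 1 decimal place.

k = ln2/t½ = ln2/47 ≈ 0.014748 h⁻¹; fraction remaining f = e^(−kτ) = e^(−0.014748×62) ≈ 0.4008.
Accumulation ratio R = 1/(1 − f) ≈ 1/0.5992 ≈ 1.6689.
Each bolus raises the concentration by D/Vd = 1205/275 ≈ 4.382 mcg/mL.
Cmax,ss = C₀/(1 − f) ≈ 4.382/0.5992 ≈ 7.313 mcg/mL.
One interval later, Cmin,ss = Cmax,ss·e^(−kτ) ≈ 7.313 × 0.4008 ≈ 2.931 mcg/mL.
Trough 2.9 mcg/mL vs MEC 2 mcg/mL: adequate.

2.9 mcg/mL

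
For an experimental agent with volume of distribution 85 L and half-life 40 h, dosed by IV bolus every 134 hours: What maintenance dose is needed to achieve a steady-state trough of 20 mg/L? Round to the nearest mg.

15634 mg

τ/t½ = 134/40 ≈ 3.35, so f = (1/2)^(134/40) ≈ 0.098073.
Cmin,ss = (D/Vd)·f/(1−f), so D = Cmin,ss·Vd·(1−f)/f.
D = 20 × 85 × (1−f)/f ≈ 20 × 85 × 9.19649 ≈ 15634.03 mg.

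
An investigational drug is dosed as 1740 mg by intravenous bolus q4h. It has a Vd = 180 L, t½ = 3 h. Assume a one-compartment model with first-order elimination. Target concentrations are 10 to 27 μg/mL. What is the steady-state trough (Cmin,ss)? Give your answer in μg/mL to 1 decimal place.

6.4 μg/mL

k = ln2/t½ = ln2/3 ≈ 0.231049 h⁻¹; fraction remaining f = e^(−kτ) = e^(−0.231049×4) ≈ 0.3969.
Single-dose peak C₀ = D/Vd = 1740/180 ≈ 9.667 μg/mL.
Steady-state trough Cmin,ss = C₀·f/(1−f) ≈ 9.667 × 0.3969/0.6031 ≈ 6.362 μg/mL.
Trough 6.4 μg/mL vs MEC 10 μg/mL: subtherapeutic.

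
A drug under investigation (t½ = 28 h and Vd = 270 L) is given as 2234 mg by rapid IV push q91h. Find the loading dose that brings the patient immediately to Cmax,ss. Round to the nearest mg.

2496 mg

f = (1/2)^(91/28) ≈ 0.105112; accumulation ratio R = 1/(1−f) ≈ 1.11746.
Loading dose to hit Cmax,ss on first dose: D_load = D_maint·R ≈ 2234 × 1.11746 ≈ 2496.41 mg.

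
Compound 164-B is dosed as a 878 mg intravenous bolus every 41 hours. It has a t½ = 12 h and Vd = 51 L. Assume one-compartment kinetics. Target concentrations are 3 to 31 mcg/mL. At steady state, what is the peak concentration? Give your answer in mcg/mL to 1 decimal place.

19.0 mcg/mL

k = ln2/t½ = ln2/12 ≈ 0.057762 h⁻¹; fraction remaining f = e^(−kτ) = e^(−0.057762×41) ≈ 0.0936.
At steady state, accumulation factor R = 1/(1 − e^(−kτ)) ≈ 1.1033.
Single-dose peak C₀ = D/Vd = 878/51 ≈ 17.216 mcg/mL.
Steady-state peak Cmax,ss = C₀·R ≈ 17.216 × 1.1033 ≈ 18.994 mcg/mL.
Peak 19.0 mcg/mL vs MTC 31 mcg/mL: below toxic threshold.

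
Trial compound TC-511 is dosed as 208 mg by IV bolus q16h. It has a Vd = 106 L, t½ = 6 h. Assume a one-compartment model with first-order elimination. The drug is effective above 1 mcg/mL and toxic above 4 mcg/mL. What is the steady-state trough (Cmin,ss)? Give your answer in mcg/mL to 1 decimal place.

Over one 16-h interval, 16/6 ≈ 2.6667 half-lives elapse, leaving f ≈ 0.1575 of each dose.
Single-dose peak C₀ = D/Vd = 208/106 ≈ 1.962 mcg/mL.
Steady-state trough Cmin,ss = C₀·f/(1−f) ≈ 1.962 × 0.1575/0.8425 ≈ 0.367 mcg/mL.
Trough 0.4 mcg/mL vs MEC 1 mcg/mL: subtherapeutic.

0.4 mcg/mL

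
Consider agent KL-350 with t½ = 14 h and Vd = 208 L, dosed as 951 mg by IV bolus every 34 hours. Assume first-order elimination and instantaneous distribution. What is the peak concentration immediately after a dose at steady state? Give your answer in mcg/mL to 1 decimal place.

5.6 mcg/mL

Over one 34-h interval, 34/14 ≈ 2.4286 half-lives elapse, leaving f ≈ 0.1857 of each dose.
At steady state, accumulation factor R = 1/(1 − e^(−kτ)) ≈ 1.2280.
Each bolus raises the concentration by D/Vd = 951/208 ≈ 4.572 mcg/mL.
Cmax,ss = C₀/(1 − f) ≈ 4.572/0.8143 ≈ 5.615 mcg/mL.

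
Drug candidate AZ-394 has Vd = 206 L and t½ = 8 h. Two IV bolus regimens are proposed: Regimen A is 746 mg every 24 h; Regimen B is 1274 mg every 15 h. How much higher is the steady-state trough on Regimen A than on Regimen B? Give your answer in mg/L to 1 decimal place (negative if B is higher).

Regimen A: f = (1/2)^(24/8) ≈ 0.1250; Cmin,ss = (746/206)·f/(1−f) ≈ 0.517 mg/L.
Regimen B: f = (1/2)^(15/8) ≈ 0.2726; Cmin,ss = (1274/206)·f/(1−f) ≈ 2.318 mg/L.
Difference ≈ 0.517 − 2.318 ≈ -1.801 mg/L.

-1.8 mg/L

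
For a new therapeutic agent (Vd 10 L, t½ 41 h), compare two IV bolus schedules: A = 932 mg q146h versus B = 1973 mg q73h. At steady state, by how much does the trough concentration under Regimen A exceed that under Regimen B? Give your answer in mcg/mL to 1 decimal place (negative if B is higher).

-72.4 mcg/mL

Regimen A: f = (1/2)^(146/41) ≈ 0.0847; Cmin,ss = (932/10)·f/(1−f) ≈ 8.625 mcg/mL.
Regimen B: f = (1/2)^(73/41) ≈ 0.2911; Cmin,ss = (1973/10)·f/(1−f) ≈ 81.019 mcg/mL.
Difference ≈ 8.625 − 81.019 ≈ -72.394 mcg/mL.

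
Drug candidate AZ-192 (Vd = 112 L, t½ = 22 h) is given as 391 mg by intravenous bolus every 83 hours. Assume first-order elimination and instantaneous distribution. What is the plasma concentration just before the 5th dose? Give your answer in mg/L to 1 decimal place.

f = (1/2)^(τ/t½) = (1/2)^(83/22) ≈ 0.0732.
C₀ = D/Vd = 391/112 ≈ 3.491 mg/L.
Before the 5th dose, 4 doses have been given. Superposition: Cmin = C₀·(f + f² + … + f^4).
≈ 3.491 × (0.0732 + 0.0054 + 0.0004 + 0.0000) ≈ 3.491 × 0.0790 ≈ 0.276 mg/L.

0.3 mg/L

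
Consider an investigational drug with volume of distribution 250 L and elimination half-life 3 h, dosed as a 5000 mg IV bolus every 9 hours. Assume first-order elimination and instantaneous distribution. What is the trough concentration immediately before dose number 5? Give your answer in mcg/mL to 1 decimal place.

2.9 mcg/mL

f = (1/2)^(τ/t½) = (1/2)^(9/3) ≈ 0.1250.
C₀ = D/Vd = 5000/250 ≈ 20.000 mcg/mL.
Before the 5th dose, 4 doses have been given. Superposition: Cmin = C₀·(f + f² + … + f^4).
≈ 20.000 × (0.1250 + 0.0156 + 0.0020 + 0.0002) ≈ 20.000 × 0.1428 ≈ 2.856 mcg/mL.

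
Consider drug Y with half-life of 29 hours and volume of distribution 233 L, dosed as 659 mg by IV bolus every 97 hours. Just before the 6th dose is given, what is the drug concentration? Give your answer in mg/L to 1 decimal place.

0.3 mg/L

f = (1/2)^(τ/t½) = (1/2)^(97/29) ≈ 0.0984.
C₀ = D/Vd = 659/233 ≈ 2.828 mg/L.
Before the 6th dose, 5 doses have been given. Superposition: Cmin = C₀·(f + f² + … + f^5).
≈ 2.828 × (0.0984 + 0.0097 + 0.0010 + 0.0001 + 0.0000) ≈ 2.828 × 0.1092 ≈ 0.309 mg/L.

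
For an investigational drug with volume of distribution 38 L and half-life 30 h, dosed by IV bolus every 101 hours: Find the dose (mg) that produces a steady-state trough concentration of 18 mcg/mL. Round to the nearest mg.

τ/t½ = 101/30 ≈ 3.3667, so f = (1/2)^(101/30) ≈ 0.096947.
Cmin,ss = (D/Vd)·f/(1−f), so D = Cmin,ss·Vd·(1−f)/f.
D = 18 × 38 × (1−f)/f ≈ 18 × 38 × 9.31491 ≈ 6371.40 mg.

6371 mg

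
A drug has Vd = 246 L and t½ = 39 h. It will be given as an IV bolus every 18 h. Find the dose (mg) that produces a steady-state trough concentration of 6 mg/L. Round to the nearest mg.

556 mg

τ/t½ = 18/39 ≈ 0.46154, so f = (1/2)^(18/39) ≈ 0.726211.
Cmin,ss = (D/Vd)·f/(1−f), so D = Cmin,ss·Vd·(1−f)/f.
D = 6 × 246 × (1−f)/f ≈ 6 × 246 × 0.37701 ≈ 556.47 mg.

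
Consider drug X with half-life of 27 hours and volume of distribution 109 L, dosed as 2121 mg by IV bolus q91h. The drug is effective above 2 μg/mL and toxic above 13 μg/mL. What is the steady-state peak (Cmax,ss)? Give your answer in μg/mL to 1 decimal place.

Over one 91-h interval, 91/27 ≈ 3.3704 half-lives elapse, leaving f ≈ 0.0967 of each dose.
Accumulation ratio R = 1/(1 − f) ≈ 1/0.9033 ≈ 1.1071.
Single-dose peak C₀ = D/Vd = 2121/109 ≈ 19.459 μg/mL.
Steady-state peak Cmax,ss = C₀·R ≈ 19.459 × 1.1071 ≈ 21.543 μg/mL.
Peak 21.5 μg/mL vs MTC 13 μg/mL: exceeds toxic threshold.

21.5 μg/mL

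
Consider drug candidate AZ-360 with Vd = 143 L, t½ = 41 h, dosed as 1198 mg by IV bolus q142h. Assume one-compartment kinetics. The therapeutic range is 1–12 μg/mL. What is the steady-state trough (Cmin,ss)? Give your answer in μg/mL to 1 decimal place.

k = ln2/t½ = ln2/41 ≈ 0.016906 h⁻¹; fraction remaining f = e^(−kτ) = e^(−0.016906×142) ≈ 0.0907.
Accumulation ratio R = 1/(1 − f) ≈ 1/0.9093 ≈ 1.0997.
Each bolus raises the concentration by D/Vd = 1198/143 ≈ 8.378 μg/mL.
Cmax,ss = C₀/(1 − f) ≈ 8.378/0.9093 ≈ 9.214 μg/mL.
Steady-state trough Cmin,ss = Cmax,ss·f ≈ 9.214 × 0.0907 ≈ 0.836 μg/mL.
Trough 0.8 μg/mL vs MEC 1 μg/mL: subtherapeutic.

0.8 μg/mL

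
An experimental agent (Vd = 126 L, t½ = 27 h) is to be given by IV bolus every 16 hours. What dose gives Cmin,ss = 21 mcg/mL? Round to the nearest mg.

1344 mg

τ/t½ = 16/27 ≈ 0.59259, so f = (1/2)^(16/27) ≈ 0.663150.
Cmin,ss = (D/Vd)·f/(1−f), so D = Cmin,ss·Vd·(1−f)/f.
D = 21 × 126 × (1−f)/f ≈ 21 × 126 × 0.50795 ≈ 1344.04 mg.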